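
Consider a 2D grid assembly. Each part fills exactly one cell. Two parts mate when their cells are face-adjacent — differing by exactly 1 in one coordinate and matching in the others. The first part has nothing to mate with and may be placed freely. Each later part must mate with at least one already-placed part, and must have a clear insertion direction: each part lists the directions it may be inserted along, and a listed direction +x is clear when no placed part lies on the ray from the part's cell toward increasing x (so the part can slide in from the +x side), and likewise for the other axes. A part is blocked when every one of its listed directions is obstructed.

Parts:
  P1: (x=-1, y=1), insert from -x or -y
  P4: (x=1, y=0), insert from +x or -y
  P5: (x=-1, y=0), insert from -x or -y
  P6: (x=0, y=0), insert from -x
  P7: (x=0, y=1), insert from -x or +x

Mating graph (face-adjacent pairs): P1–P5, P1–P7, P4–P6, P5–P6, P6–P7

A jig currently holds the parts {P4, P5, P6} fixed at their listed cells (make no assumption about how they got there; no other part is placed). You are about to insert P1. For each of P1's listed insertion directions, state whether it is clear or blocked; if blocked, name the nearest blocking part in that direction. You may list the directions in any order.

-x: ray from P1(-1, 1) has no placed part ⇒ clear
-y: nearest on ray is P5@(-1, 0) ⇒ blocked

-x: clear; -y: blocked by P5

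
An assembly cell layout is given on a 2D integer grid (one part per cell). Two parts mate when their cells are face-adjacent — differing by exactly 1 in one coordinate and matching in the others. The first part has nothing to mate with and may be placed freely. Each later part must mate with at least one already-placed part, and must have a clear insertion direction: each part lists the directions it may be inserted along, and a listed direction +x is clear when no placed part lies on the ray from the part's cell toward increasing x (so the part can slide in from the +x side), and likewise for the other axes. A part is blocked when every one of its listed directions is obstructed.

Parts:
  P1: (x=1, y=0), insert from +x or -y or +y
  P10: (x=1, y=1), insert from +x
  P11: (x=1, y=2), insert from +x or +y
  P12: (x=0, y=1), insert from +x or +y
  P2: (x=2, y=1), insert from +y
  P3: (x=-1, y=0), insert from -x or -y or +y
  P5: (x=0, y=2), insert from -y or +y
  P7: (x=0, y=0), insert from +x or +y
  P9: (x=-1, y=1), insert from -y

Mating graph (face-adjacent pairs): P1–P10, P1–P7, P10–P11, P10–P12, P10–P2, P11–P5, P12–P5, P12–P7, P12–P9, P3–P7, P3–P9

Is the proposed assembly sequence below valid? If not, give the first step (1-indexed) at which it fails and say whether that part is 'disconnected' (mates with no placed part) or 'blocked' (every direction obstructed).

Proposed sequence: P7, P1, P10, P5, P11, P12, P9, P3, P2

1. P7@(0, 0) [+x clear] — {P7}
2. P1@(1, 0) [+x clear] — {P1, P7}
3. P10@(1, 1) [+x clear] — {P1, P10, P7}
4. P5@(0, 2) — no placed neighbour ⇒ disconnected

Invalid at step 4 (disconnected)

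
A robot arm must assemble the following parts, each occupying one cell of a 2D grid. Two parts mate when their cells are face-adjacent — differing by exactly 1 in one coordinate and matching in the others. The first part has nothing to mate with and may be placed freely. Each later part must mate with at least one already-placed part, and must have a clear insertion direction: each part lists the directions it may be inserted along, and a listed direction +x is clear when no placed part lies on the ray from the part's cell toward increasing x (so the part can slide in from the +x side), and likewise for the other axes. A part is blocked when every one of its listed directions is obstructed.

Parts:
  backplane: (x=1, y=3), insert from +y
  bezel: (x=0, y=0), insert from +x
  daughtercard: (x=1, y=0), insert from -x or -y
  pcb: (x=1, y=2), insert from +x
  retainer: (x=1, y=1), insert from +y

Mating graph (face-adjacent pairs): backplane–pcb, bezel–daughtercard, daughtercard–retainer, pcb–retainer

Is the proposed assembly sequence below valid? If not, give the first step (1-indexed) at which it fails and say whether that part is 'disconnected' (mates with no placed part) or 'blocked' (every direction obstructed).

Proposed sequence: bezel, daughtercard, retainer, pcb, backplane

1. bezel@(0, 0) [+x clear] — {bezel}
2. daughtercard@(1, 0) [-y clear] — {bezel, daughtercard}
3. retainer@(1, 1) [+y clear] — {bezel, daughtercard, retainer}
4. pcb@(1, 2) [+x clear] — {bezel, daughtercard, pcb, retainer}
5. backplane@(1, 3) [+y clear] — {backplane, bezel, daughtercard, pcb, retainer}

Valid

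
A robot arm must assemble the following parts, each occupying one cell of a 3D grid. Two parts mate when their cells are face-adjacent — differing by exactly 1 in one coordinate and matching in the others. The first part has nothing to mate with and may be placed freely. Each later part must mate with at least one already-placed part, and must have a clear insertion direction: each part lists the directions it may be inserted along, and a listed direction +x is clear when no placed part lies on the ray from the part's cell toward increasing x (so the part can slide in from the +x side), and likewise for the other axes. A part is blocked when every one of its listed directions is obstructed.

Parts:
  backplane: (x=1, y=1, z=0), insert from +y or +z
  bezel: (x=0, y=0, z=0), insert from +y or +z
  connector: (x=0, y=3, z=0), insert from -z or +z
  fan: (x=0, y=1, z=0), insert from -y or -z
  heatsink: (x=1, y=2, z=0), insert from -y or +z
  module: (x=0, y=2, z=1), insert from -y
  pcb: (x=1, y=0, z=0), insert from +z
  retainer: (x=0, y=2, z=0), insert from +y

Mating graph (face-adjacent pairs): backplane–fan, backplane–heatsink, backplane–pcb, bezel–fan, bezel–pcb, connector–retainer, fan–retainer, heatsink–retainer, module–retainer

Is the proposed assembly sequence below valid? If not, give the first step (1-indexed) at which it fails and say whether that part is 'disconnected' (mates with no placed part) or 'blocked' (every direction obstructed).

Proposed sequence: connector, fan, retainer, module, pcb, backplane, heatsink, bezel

1. connector@(0, 3, 0) [-z clear] — {connector}
2. fan@(0, 1, 0) — no placed neighbour ⇒ disconnected

Invalid at step 2 (disconnected)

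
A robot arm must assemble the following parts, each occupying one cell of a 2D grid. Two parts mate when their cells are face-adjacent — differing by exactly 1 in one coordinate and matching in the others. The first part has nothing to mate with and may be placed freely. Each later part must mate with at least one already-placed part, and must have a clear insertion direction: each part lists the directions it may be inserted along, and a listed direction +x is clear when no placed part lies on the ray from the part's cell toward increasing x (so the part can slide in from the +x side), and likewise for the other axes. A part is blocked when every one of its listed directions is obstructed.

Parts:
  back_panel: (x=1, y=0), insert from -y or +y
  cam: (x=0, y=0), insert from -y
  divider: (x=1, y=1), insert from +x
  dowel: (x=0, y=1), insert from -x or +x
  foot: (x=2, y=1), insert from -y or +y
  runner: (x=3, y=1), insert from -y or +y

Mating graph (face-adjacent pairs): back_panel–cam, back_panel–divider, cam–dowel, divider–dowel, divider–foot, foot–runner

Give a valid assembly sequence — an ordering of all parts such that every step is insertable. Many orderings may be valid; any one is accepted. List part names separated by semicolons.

1. cam@(0, 0) [-y clear] — {cam}
2. back_panel@(1, 0) [-y clear] — {back_panel, cam}
3. divider@(1, 1) [+x clear] — {back_panel, cam, divider}
4. foot@(2, 1) [-y clear] — {back_panel, cam, divider, foot}
5. runner@(3, 1) [-y clear] — {back_panel, cam, divider, foot, runner}
6. dowel@(0, 1) [-x clear] — {back_panel, cam, divider, dowel, foot, runner}

cam; back_panel; divider; foot; runner; dowel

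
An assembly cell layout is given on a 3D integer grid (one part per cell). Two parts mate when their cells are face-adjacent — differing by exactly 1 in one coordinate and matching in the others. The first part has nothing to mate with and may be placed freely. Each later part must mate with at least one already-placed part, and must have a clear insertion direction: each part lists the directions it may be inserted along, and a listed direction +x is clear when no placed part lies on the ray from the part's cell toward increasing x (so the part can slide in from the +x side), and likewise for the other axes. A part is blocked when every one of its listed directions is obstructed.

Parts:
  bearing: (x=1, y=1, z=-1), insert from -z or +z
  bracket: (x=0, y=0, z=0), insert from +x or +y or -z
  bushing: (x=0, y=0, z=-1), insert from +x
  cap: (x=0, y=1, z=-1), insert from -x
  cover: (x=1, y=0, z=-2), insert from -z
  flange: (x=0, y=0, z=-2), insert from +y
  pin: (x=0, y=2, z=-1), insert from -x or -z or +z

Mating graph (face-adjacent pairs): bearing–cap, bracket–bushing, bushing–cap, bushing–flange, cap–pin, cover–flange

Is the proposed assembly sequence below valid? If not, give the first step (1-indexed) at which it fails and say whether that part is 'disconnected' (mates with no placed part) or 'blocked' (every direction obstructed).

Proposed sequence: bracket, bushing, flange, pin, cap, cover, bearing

Invalid at step 4 (disconnected)

1. bracket@(0, 0, 0) [+x clear] — {bracket}
2. bushing@(0, 0, -1) [+x clear] — {bracket, bushing}
3. flange@(0, 0, -2) [+y clear] — {bracket, bushing, flange}
4. pin@(0, 2, -1) — no placed neighbour ⇒ disconnected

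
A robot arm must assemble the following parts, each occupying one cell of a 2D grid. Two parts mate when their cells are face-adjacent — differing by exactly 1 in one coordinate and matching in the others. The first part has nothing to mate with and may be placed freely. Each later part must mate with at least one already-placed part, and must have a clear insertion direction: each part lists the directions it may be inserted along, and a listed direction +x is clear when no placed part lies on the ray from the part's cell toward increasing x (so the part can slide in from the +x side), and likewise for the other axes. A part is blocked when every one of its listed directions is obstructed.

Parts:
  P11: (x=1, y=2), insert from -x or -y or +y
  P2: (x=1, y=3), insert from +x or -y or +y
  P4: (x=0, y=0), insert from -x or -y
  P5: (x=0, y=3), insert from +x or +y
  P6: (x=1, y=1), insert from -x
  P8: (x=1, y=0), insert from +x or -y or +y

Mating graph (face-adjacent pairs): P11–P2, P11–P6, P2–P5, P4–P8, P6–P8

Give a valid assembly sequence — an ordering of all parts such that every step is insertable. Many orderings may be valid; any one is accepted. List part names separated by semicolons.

1. P2@(1, 3) [+x clear] — {P2}
2. P11@(1, 2) [-x clear] — {P11, P2}
3. P5@(0, 3) [+y clear] — {P11, P2, P5}
4. P6@(1, 1) [-x clear] — {P11, P2, P5, P6}
5. P8@(1, 0) [+x clear] — {P11, P2, P5, P6, P8}
6. P4@(0, 0) [-x clear] — {P11, P2, P4, P5, P6, P8}

P2; P11; P5; P6; P8; P4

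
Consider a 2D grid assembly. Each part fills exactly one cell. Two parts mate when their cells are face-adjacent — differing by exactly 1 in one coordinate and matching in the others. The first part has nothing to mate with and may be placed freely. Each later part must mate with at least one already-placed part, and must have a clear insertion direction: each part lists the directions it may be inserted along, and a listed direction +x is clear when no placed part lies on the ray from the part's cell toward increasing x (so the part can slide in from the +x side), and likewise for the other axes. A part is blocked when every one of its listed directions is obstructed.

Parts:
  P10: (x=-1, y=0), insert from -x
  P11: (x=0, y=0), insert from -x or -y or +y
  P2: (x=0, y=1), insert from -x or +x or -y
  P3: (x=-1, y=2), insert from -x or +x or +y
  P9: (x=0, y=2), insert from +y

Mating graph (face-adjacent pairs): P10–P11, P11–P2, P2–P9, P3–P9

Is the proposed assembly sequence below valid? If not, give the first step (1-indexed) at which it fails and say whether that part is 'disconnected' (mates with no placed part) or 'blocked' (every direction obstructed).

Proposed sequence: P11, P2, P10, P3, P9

Invalid at step 4 (disconnected)

1. P11@(0, 0) [-x clear] — {P11}
2. P2@(0, 1) [-x clear] — {P11, P2}
3. P10@(-1, 0) [-x clear] — {P10, P11, P2}
4. P3@(-1, 2) — no placed neighbour ⇒ disconnected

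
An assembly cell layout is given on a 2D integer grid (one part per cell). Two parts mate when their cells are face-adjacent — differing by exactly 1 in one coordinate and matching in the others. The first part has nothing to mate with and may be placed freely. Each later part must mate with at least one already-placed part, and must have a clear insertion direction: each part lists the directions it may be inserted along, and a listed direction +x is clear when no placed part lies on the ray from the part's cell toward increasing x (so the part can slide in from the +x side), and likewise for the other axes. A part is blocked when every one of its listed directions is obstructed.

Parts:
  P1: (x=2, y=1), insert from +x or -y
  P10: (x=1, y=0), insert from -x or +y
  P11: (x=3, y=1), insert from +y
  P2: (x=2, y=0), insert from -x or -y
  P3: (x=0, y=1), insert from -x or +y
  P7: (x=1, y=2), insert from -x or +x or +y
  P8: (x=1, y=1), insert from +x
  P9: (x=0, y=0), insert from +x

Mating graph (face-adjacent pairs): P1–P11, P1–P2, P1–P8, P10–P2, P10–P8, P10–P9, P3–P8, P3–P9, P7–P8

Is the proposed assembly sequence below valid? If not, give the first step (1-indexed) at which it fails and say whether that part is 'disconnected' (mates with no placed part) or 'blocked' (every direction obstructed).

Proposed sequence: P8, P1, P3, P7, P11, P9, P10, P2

1. P8@(1, 1) [+x clear] — {P8}
2. P1@(2, 1) [+x clear] — {P1, P8}
3. P3@(0, 1) [-x clear] — {P1, P3, P8}
4. P7@(1, 2) [-x clear] — {P1, P3, P7, P8}
5. P11@(3, 1) [+y clear] — {P1, P11, P3, P7, P8}
6. P9@(0, 0) [+x clear] — {P1, P11, P3, P7, P8, P9}
7. P10@(1, 0) — -x/+y all obstructed ⇒ blocked

Invalid at step 7 (blocked)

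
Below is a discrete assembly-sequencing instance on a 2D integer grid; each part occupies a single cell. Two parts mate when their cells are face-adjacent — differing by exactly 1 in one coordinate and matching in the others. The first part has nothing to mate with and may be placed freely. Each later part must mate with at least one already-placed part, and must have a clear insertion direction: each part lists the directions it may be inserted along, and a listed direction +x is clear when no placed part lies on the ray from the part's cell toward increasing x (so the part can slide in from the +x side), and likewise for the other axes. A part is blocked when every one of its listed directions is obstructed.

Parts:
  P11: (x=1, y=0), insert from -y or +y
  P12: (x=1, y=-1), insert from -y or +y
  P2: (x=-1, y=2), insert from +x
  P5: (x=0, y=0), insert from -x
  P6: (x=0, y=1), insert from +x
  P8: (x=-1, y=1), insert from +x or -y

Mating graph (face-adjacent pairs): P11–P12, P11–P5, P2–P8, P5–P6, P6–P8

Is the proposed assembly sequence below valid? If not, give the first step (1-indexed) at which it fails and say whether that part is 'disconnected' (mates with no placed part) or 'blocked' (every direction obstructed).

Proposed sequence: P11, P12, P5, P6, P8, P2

Valid

1. P11@(1, 0) [-y clear] — {P11}
2. P12@(1, -1) [-y clear] — {P11, P12}
3. P5@(0, 0) [-x clear] — {P11, P12, P5}
4. P6@(0, 1) [+x clear] — {P11, P12, P5, P6}
5. P8@(-1, 1) [-y clear] — {P11, P12, P5, P6, P8}
6. P2@(-1, 2) [+x clear] — {P11, P12, P2, P5, P6, P8}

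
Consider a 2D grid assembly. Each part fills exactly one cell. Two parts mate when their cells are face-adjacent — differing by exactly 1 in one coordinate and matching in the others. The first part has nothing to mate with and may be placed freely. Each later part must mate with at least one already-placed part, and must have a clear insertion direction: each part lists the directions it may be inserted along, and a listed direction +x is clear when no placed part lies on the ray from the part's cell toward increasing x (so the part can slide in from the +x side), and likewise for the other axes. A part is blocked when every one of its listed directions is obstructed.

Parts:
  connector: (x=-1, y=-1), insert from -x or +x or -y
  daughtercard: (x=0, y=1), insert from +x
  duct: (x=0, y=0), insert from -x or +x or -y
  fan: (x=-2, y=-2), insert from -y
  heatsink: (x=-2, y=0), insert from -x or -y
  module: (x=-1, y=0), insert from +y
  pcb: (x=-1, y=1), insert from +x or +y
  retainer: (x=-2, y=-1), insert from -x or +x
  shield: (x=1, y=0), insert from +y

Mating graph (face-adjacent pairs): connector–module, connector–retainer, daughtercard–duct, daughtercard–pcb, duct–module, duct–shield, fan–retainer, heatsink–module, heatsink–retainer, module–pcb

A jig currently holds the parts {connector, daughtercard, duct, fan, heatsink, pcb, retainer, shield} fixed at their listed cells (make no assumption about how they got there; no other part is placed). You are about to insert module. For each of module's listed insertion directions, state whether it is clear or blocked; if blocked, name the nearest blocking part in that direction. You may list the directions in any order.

+y: nearest on ray is pcb@(-1, 1) ⇒ blocked

+y: blocked by pcb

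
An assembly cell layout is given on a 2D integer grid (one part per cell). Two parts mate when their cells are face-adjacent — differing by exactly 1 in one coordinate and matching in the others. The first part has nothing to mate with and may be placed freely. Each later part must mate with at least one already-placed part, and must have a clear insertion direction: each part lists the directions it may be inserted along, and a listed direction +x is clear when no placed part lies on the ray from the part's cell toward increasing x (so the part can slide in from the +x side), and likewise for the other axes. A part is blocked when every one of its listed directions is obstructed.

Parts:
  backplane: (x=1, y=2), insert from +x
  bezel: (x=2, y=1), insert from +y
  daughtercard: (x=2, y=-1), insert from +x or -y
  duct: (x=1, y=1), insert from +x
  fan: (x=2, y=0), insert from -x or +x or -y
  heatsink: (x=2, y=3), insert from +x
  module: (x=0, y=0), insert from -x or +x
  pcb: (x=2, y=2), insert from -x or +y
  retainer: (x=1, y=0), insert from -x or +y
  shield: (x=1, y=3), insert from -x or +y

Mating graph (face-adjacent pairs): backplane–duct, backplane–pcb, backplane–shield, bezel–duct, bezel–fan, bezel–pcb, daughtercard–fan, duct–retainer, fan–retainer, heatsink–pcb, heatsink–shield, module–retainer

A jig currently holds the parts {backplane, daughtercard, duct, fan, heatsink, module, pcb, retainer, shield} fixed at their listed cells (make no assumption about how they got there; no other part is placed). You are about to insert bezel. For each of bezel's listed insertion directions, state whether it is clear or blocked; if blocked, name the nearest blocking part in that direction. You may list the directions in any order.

+y: blocked by pcb

+y: nearest on ray is pcb@(2, 2) ⇒ blocked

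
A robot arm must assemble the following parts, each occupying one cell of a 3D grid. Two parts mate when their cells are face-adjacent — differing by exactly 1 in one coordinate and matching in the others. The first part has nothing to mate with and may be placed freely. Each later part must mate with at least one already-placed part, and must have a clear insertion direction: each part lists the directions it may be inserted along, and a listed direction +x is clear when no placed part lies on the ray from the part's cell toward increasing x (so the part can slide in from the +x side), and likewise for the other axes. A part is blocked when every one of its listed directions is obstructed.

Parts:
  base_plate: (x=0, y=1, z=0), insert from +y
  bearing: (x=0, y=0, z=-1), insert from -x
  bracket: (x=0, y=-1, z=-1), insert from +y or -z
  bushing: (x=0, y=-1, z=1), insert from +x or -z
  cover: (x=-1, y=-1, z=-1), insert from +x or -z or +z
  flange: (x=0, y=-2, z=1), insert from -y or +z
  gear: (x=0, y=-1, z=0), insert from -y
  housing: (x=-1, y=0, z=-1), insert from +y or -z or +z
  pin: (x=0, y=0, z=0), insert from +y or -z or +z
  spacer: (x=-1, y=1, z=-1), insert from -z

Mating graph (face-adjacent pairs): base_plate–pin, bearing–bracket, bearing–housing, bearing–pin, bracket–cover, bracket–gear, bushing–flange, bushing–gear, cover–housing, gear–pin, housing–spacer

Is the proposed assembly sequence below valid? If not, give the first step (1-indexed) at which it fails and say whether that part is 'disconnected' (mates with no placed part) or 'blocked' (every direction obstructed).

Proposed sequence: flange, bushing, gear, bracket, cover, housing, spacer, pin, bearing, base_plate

Invalid at step 9 (blocked)

1. flange@(0, -2, 1) [-y clear] — {flange}
2. bushing@(0, -1, 1) [+x clear] — {bushing, flange}
3. gear@(0, -1, 0) [-y clear] — {bushing, flange, gear}
4. bracket@(0, -1, -1) [+y clear] — {bracket, bushing, flange, gear}
5. cover@(-1, -1, -1) [-z clear] — {bracket, bushing, cover, flange, gear}
6. housing@(-1, 0, -1) [+y clear] — {bracket, bushing, cover, flange, gear, housing}
7. spacer@(-1, 1, -1) [-z clear] — {bracket, bushing, cover, flange, gear, housing, spacer}
8. pin@(0, 0, 0) [+y clear] — {bracket, bushing, cover, flange, gear, housing, pin, spacer}
9. bearing@(0, 0, -1) — -x all obstructed ⇒ blocked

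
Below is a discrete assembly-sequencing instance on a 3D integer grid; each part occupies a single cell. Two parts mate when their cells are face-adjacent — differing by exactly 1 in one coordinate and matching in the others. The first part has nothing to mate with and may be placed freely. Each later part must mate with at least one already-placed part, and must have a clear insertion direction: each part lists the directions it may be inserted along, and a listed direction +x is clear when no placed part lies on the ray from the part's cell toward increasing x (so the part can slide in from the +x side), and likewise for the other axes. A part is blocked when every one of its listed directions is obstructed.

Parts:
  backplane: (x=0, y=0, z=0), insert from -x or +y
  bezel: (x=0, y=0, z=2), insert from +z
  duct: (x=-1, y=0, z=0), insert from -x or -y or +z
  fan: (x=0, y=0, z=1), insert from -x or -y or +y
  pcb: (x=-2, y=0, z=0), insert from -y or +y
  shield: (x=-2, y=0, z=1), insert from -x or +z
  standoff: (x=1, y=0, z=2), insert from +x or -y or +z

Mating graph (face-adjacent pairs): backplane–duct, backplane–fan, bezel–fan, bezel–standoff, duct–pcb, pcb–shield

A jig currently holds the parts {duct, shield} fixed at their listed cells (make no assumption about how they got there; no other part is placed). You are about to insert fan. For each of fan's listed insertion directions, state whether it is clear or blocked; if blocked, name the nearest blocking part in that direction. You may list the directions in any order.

-x: nearest on ray is shield@(-2, 0, 1) ⇒ blocked
-y: ray from fan(0, 0, 1) has no placed part ⇒ clear
+y: ray from fan(0, 0, 1) has no placed part ⇒ clear

+y: clear; -x: blocked by shield; -y: clear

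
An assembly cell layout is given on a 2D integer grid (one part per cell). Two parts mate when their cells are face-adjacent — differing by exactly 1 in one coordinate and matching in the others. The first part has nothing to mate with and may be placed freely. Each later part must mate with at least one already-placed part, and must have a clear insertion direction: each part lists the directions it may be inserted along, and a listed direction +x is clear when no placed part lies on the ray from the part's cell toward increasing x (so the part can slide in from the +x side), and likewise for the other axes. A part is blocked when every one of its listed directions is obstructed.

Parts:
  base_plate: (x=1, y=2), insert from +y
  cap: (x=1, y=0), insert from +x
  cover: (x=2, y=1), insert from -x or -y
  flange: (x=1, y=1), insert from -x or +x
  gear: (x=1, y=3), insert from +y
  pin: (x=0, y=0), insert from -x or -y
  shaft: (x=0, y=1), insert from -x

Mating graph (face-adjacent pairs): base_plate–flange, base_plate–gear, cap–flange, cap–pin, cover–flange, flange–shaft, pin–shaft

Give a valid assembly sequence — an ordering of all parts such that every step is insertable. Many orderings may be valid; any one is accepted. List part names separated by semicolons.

base_plate; flange; shaft; pin; cover; gear; cap

1. base_plate@(1, 2) [+y clear] — {base_plate}
2. flange@(1, 1) [-x clear] — {base_plate, flange}
3. shaft@(0, 1) [-x clear] — {base_plate, flange, shaft}
4. pin@(0, 0) [-x clear] — {base_plate, flange, pin, shaft}
5. cover@(2, 1) [-y clear] — {base_plate, cover, flange, pin, shaft}
6. gear@(1, 3) [+y clear] — {base_plate, cover, flange, gear, pin, shaft}
7. cap@(1, 0) [+x clear] — {base_plate, cap, cover, flange, gear, pin, shaft}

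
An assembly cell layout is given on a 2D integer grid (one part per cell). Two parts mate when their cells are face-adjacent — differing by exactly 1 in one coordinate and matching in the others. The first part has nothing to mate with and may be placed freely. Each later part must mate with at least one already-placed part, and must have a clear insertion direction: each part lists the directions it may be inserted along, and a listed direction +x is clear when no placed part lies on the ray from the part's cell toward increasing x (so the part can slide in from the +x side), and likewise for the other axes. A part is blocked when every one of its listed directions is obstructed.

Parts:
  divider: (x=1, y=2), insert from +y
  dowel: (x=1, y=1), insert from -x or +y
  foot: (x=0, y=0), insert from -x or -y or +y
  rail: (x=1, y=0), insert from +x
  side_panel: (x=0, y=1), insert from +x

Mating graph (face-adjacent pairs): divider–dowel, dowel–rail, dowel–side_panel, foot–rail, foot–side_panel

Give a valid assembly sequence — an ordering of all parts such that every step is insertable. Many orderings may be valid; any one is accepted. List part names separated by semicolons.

1. rail@(1, 0) [+x clear] — {rail}
2. foot@(0, 0) [-x clear] — {foot, rail}
3. side_panel@(0, 1) [+x clear] — {foot, rail, side_panel}
4. dowel@(1, 1) [+y clear] — {dowel, foot, rail, side_panel}
5. divider@(1, 2) [+y clear] — {divider, dowel, foot, rail, side_panel}

rail; foot; side_panel; dowel; divider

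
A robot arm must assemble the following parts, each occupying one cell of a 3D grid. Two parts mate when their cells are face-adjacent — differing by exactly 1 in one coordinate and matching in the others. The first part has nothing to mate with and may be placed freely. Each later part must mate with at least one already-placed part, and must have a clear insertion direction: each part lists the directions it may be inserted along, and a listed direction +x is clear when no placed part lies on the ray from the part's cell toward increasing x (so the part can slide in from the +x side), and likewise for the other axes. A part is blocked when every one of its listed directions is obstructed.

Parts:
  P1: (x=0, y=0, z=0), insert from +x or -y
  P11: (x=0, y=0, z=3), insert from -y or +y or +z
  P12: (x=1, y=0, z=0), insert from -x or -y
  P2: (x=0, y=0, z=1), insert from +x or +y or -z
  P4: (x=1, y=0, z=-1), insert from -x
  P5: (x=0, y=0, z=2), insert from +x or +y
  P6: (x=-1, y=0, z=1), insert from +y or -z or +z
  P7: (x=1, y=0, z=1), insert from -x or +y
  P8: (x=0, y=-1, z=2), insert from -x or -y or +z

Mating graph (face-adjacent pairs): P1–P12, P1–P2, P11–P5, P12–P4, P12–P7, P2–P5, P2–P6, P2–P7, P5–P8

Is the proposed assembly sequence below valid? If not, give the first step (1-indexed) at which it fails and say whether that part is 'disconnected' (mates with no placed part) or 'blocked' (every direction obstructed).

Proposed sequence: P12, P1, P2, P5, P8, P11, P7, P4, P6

Valid

1. P12@(1, 0, 0) [-x clear] — {P12}
2. P1@(0, 0, 0) [-y clear] — {P1, P12}
3. P2@(0, 0, 1) [+x clear] — {P1, P12, P2}
4. P5@(0, 0, 2) [+x clear] — {P1, P12, P2, P5}
5. P8@(0, -1, 2) [-x clear] — {P1, P12, P2, P5, P8}
6. P11@(0, 0, 3) [-y clear] — {P1, P11, P12, P2, P5, P8}
7. P7@(1, 0, 1) [+y clear] — {P1, P11, P12, P2, P5, P7, P8}
8. P4@(1, 0, -1) [-x clear] — {P1, P11, P12, P2, P4, P5, P7, P8}
9. P6@(-1, 0, 1) [+y clear] — {P1, P11, P12, P2, P4, P5, P6, P7, P8}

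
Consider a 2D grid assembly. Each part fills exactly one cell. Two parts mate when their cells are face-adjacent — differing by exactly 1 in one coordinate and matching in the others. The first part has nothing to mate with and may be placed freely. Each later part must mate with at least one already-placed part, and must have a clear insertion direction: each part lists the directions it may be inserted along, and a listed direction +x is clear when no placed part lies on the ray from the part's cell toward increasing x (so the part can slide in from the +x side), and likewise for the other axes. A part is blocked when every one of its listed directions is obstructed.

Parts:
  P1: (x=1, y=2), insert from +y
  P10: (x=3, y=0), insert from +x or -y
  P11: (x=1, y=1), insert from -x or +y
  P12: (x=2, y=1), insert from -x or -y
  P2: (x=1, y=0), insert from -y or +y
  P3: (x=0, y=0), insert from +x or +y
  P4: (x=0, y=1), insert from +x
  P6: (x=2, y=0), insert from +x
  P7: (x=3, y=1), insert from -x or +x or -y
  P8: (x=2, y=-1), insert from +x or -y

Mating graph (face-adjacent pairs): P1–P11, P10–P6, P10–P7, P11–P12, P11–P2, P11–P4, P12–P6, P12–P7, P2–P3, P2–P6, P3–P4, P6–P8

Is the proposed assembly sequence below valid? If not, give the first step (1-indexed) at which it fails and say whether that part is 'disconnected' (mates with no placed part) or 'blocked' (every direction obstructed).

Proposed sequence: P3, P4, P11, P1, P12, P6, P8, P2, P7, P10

1. P3@(0, 0) [+x clear] — {P3}
2. P4@(0, 1) [+x clear] — {P3, P4}
3. P11@(1, 1) [+y clear] — {P11, P3, P4}
4. P1@(1, 2) [+y clear] — {P1, P11, P3, P4}
5. P12@(2, 1) [-y clear] — {P1, P11, P12, P3, P4}
6. P6@(2, 0) [+x clear] — {P1, P11, P12, P3, P4, P6}
7. P8@(2, -1) [+x clear] — {P1, P11, P12, P3, P4, P6, P8}
8. P2@(1, 0) [-y clear] — {P1, P11, P12, P2, P3, P4, P6, P8}
9. P7@(3, 1) [+x clear] — {P1, P11, P12, P2, P3, P4, P6, P7, P8}
10. P10@(3, 0) [+x clear] — {P1, P10, P11, P12, P2, P3, P4, P6, P7, P8}

Valid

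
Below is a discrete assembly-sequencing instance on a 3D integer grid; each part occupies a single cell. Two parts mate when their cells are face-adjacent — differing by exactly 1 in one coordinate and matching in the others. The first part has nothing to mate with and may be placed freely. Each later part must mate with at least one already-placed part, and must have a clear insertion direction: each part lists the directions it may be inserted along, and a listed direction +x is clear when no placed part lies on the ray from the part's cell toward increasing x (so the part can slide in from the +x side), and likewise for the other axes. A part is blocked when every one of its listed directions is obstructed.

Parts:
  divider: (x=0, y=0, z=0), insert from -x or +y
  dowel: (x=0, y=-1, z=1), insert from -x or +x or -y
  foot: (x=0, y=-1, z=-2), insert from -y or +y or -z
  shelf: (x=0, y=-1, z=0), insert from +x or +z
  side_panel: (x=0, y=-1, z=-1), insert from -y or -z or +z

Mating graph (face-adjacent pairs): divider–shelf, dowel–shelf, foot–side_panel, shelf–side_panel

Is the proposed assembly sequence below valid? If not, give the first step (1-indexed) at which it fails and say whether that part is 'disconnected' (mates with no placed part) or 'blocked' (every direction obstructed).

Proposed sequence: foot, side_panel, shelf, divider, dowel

1. foot@(0, -1, -2) [-y clear] — {foot}
2. side_panel@(0, -1, -1) [-y clear] — {foot, side_panel}
3. shelf@(0, -1, 0) [+x clear] — {foot, shelf, side_panel}
4. divider@(0, 0, 0) [-x clear] — {divider, foot, shelf, side_panel}
5. dowel@(0, -1, 1) [-x clear] — {divider, dowel, foot, shelf, side_panel}

Valid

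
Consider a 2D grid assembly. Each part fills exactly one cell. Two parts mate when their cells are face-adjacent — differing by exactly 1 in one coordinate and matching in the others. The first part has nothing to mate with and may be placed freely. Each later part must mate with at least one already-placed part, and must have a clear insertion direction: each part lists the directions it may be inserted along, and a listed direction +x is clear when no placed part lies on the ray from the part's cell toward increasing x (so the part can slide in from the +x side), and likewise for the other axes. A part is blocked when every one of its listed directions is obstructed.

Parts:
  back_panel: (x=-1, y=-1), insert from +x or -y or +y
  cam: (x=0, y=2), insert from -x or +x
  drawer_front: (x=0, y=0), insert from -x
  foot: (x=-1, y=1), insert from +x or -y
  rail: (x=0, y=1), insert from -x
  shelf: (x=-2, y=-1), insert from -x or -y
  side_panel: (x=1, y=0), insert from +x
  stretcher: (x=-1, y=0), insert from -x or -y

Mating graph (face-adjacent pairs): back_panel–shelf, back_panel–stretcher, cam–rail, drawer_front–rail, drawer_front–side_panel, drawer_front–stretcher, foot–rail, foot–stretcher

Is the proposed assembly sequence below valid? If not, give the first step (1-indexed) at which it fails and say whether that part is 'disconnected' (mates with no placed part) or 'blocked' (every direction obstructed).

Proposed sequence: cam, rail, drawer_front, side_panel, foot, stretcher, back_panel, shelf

1. cam@(0, 2) [-x clear] — {cam}
2. rail@(0, 1) [-x clear] — {cam, rail}
3. drawer_front@(0, 0) [-x clear] — {cam, drawer_front, rail}
4. side_panel@(1, 0) [+x clear] — {cam, drawer_front, rail, side_panel}
5. foot@(-1, 1) [-y clear] — {cam, drawer_front, foot, rail, side_panel}
6. stretcher@(-1, 0) [-x clear] — {cam, drawer_front, foot, rail, side_panel, stretcher}
7. back_panel@(-1, -1) [+x clear] — {back_panel, cam, drawer_front, foot, rail, side_panel, stretcher}
8. shelf@(-2, -1) [-x clear] — {back_panel, cam, drawer_front, foot, rail, shelf, side_panel, stretcher}

Valid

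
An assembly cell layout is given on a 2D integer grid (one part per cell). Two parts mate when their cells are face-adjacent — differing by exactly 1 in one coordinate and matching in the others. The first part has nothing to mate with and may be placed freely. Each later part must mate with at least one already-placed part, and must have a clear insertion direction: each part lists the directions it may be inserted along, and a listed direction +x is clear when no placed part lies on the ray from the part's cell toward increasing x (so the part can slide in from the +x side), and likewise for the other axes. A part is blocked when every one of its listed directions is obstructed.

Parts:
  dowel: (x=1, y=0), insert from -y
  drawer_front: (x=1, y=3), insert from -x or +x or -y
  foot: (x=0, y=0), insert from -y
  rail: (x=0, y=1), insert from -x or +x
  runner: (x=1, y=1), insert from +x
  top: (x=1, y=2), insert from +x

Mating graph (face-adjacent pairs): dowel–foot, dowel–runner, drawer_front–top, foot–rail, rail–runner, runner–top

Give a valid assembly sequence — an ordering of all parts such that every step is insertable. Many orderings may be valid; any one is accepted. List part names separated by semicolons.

dowel; foot; rail; runner; top; drawer_front

1. dowel@(1, 0) [-y clear] — {dowel}
2. foot@(0, 0) [-y clear] — {dowel, foot}
3. rail@(0, 1) [-x clear] — {dowel, foot, rail}
4. runner@(1, 1) [+x clear] — {dowel, foot, rail, runner}
5. top@(1, 2) [+x clear] — {dowel, foot, rail, runner, top}
6. drawer_front@(1, 3) [-x clear] — {dowel, drawer_front, foot, rail, runner, top}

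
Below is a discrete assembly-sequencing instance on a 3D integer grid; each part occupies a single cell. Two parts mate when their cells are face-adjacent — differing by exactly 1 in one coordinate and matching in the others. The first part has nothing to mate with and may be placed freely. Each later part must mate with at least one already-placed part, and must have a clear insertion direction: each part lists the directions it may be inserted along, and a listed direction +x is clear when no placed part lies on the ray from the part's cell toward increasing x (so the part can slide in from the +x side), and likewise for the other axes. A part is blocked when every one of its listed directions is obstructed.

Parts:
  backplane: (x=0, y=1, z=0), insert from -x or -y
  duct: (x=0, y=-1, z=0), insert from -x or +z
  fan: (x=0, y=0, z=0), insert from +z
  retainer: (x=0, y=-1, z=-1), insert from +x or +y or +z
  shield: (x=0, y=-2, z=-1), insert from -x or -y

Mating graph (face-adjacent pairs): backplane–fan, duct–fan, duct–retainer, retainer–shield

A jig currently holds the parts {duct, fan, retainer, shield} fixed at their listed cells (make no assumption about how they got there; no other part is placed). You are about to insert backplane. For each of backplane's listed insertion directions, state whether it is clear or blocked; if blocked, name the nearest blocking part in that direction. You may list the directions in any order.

-x: ray from backplane(0, 1, 0) has no placed part ⇒ clear
-y: nearest on ray is fan@(0, 0, 0) ⇒ blocked

-x: clear; -y: blocked by fan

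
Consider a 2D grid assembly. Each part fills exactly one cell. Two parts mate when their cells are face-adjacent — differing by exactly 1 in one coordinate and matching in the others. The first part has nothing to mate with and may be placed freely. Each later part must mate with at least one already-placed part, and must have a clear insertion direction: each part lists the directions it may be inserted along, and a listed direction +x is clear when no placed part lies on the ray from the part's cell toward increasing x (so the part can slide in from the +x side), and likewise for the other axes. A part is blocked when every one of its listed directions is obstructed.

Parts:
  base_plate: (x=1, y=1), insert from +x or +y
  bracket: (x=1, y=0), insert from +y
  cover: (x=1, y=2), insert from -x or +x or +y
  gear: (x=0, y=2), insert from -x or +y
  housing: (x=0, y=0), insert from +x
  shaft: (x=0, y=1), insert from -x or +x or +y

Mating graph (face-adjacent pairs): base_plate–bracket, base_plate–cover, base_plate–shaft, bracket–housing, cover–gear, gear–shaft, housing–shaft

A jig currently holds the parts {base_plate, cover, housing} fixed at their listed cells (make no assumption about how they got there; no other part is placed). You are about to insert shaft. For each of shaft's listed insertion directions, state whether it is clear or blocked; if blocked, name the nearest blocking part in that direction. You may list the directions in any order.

-x: ray from shaft(0, 1) has no placed part ⇒ clear
+x: nearest on ray is base_plate@(1, 1) ⇒ blocked
+y: ray from shaft(0, 1) has no placed part ⇒ clear

+x: blocked by base_plate; +y: clear; -x: clear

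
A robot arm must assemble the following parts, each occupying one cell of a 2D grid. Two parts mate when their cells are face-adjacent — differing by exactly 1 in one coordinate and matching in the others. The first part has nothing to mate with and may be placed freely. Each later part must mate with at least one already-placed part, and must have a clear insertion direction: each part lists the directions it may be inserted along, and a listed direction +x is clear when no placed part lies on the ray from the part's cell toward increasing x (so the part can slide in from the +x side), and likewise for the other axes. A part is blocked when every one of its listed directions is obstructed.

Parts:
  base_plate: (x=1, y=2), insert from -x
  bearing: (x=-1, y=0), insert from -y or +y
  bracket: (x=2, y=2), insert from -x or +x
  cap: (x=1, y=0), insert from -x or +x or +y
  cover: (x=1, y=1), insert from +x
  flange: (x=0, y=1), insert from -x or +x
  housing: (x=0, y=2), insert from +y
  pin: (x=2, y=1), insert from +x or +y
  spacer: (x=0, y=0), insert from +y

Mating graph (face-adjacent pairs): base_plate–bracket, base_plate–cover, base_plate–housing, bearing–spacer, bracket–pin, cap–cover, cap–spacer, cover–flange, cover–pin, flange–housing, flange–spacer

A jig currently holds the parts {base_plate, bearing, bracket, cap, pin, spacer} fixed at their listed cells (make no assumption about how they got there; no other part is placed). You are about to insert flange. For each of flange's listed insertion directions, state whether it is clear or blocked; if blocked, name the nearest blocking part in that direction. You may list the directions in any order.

-x: ray from flange(0, 1) has no placed part ⇒ clear
+x: nearest on ray is pin@(2, 1) ⇒ blocked

+x: blocked by pin; -x: clear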